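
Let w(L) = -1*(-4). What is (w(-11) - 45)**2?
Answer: 1681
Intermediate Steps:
w(L) = 4
(w(-11) - 45)**2 = (4 - 45)**2 = (-41)**2 = 1681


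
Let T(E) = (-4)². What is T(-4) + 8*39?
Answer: 328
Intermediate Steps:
T(E) = 16
T(-4) + 8*39 = 16 + 8*39 = 16 + 312 = 328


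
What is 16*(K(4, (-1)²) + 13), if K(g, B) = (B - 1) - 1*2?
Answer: 176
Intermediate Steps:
K(g, B) = -3 + B (K(g, B) = (-1 + B) - 2 = -3 + B)
16*(K(4, (-1)²) + 13) = 16*((-3 + (-1)²) + 13) = 16*((-3 + 1) + 13) = 16*(-2 + 13) = 16*11 = 176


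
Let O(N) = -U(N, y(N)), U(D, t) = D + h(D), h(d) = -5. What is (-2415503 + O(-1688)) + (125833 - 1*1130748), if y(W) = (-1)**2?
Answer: -3418725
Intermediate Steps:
y(W) = 1
U(D, t) = -5 + D (U(D, t) = D - 5 = -5 + D)
O(N) = 5 - N (O(N) = -(-5 + N) = 5 - N)
(-2415503 + O(-1688)) + (125833 - 1*1130748) = (-2415503 + (5 - 1*(-1688))) + (125833 - 1*1130748) = (-2415503 + (5 + 1688)) + (125833 - 1130748) = (-2415503 + 1693) - 1004915 = -2413810 - 1004915 = -3418725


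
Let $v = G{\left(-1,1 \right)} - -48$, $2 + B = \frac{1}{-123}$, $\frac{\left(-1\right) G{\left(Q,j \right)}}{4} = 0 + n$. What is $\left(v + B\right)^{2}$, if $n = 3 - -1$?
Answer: $\frac{13608721}{15129} \approx 899.51$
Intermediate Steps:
$n = 4$ ($n = 3 + 1 = 4$)
$G{\left(Q,j \right)} = -16$ ($G{\left(Q,j \right)} = - 4 \left(0 + 4\right) = \left(-4\right) 4 = -16$)
$B = - \frac{247}{123}$ ($B = -2 + \frac{1}{-123} = -2 - \frac{1}{123} = - \frac{247}{123} \approx -2.0081$)
$v = 32$ ($v = -16 - -48 = -16 + 48 = 32$)
$\left(v + B\right)^{2} = \left(32 - \frac{247}{123}\right)^{2} = \left(\frac{3689}{123}\right)^{2} = \frac{13608721}{15129}$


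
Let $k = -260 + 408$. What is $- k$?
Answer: $-148$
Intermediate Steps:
$k = 148$
$- k = \left(-1\right) 148 = -148$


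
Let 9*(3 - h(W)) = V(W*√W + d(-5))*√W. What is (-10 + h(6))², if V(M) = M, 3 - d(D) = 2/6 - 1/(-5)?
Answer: 737813/6075 + 814*√6/135 ≈ 136.22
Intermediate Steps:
d(D) = 37/15 (d(D) = 3 - (2/6 - 1/(-5)) = 3 - (2*(⅙) - 1*(-⅕)) = 3 - (⅓ + ⅕) = 3 - 1*8/15 = 3 - 8/15 = 37/15)
h(W) = 3 - √W*(37/15 + W^(3/2))/9 (h(W) = 3 - (W*√W + 37/15)*√W/9 = 3 - (W^(3/2) + 37/15)*√W/9 = 3 - (37/15 + W^(3/2))*√W/9 = 3 - √W*(37/15 + W^(3/2))/9)
(-10 + h(6))² = (-10 + (3 - 37*√6/135 - ⅑*6²))² = (-10 + (3 - 37*√6/135 - ⅑*36))² = (-10 + (3 - 37*√6/135 - 4))² = (-10 + (-1 - 37*√6/135))² = (-11 - 37*√6/135)²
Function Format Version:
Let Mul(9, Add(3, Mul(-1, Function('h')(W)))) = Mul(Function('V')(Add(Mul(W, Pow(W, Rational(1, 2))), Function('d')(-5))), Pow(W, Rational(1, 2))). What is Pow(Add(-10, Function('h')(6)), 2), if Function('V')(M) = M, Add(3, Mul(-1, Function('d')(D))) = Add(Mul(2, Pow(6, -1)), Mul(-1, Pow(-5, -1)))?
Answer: Add(Rational(737813, 6075), Mul(Rational(814, 135), Pow(6, Rational(1, 2)))) ≈ 136.22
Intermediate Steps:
Function('d')(D) = Rational(37, 15) (Function('d')(D) = Add(3, Mul(-1, Add(Mul(2, Pow(6, -1)), Mul(-1, Pow(-5, -1))))) = Add(3, Mul(-1, Add(Mul(2, Rational(1, 6)), Mul(-1, Rational(-1, 5))))) = Add(3, Mul(-1, Add(Rational(1, 3), Rational(1, 5)))) = Add(3, Mul(-1, Rational(8, 15))) = Add(3, Rational(-8, 15)) = Rational(37, 15))
Function('h')(W) = Add(3, Mul(Rational(-1, 9), Pow(W, Rational(1, 2)), Add(Rational(37, 15), Pow(W, Rational(3, 2))))) (Function('h')(W) = Add(3, Mul(Rational(-1, 9), Mul(Add(Mul(W, Pow(W, Rational(1, 2))), Rational(37, 15)), Pow(W, Rational(1, 2))))) = Add(3, Mul(Rational(-1, 9), Mul(Add(Pow(W, Rational(3, 2)), Rational(37, 15)), Pow(W, Rational(1, 2))))) = Add(3, Mul(Rational(-1, 9), Mul(Add(Rational(37, 15), Pow(W, Rational(3, 2))), Pow(W, Rational(1, 2))))) = Add(3, Mul(Rational(-1, 9), Mul(Pow(W, Rational(1, 2)), Add(Rational(37, 15), Pow(W, Rational(3, 2)))))) = Add(3, Mul(Rational(-1, 9), Pow(W, Rational(1, 2)), Add(Rational(37, 15), Pow(W, Rational(3, 2))))))
Pow(Add(-10, Function('h')(6)), 2) = Pow(Add(-10, Add(3, Mul(Rational(-37, 135), Pow(6, Rational(1, 2))), Mul(Rational(-1, 9), Pow(6, 2)))), 2) = Pow(Add(-10, Add(3, Mul(Rational(-37, 135), Pow(6, Rational(1, 2))), Mul(Rational(-1, 9), 36))), 2) = Pow(Add(-10, Add(3, Mul(Rational(-37, 135), Pow(6, Rational(1, 2))), -4)), 2) = Pow(Add(-10, Add(-1, Mul(Rational(-37, 135), Pow(6, Rational(1, 2))))), 2) = Pow(Add(-11, Mul(Rational(-37, 135), Pow(6, Rational(1, 2)))), 2)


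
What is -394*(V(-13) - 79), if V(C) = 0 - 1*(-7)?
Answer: 28368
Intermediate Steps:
V(C) = 7 (V(C) = 0 + 7 = 7)
-394*(V(-13) - 79) = -394*(7 - 79) = -394*(-72) = 28368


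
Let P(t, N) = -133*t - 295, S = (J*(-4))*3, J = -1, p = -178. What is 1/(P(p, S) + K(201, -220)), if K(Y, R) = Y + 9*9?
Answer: 1/23661 ≈ 4.2264e-5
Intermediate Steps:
S = 12 (S = -1*(-4)*3 = 4*3 = 12)
K(Y, R) = 81 + Y (K(Y, R) = Y + 81 = 81 + Y)
P(t, N) = -295 - 133*t
1/(P(p, S) + K(201, -220)) = 1/((-295 - 133*(-178)) + (81 + 201)) = 1/((-295 + 23674) + 282) = 1/(23379 + 282) = 1/23661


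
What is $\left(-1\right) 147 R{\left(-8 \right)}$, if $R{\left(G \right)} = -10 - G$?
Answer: $294$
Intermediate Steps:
$\left(-1\right) 147 R{\left(-8 \right)} = \left(-1\right) 147 \left(-10 - -8\right) = - 147 \left(-10 + 8\right) = \left(-147\right) \left(-2\right) = 294$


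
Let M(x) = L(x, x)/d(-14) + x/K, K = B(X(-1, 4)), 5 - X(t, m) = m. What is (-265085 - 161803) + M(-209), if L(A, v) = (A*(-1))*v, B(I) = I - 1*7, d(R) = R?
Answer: -8898395/21 ≈ -4.2373e+5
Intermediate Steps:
X(t, m) = 5 - m
B(I) = -7 + I (B(I) = I - 7 = -7 + I)
K = -6 (K = -7 + (5 - 1*4) = -7 + (5 - 4) = -7 + 1 = -6)
L(A, v) = -A*v (L(A, v) = (-A)*v = -A*v)
M(x) = -x/6 + x**2/14 (M(x) = -x*x/(-14) + x/(-6) = -x**2*(-1/14) + x*(-1/6) = x**2/14 - x/6 = -x/6 + x**2/14)
(-265085 - 161803) + M(-209) = (-265085 - 161803) + (1/42)*(-209)*(-7 + 3*(-209)) = -426888 + (1/42)*(-209)*(-7 - 627) = -426888 + (1/42)*(-209)*(-634) = -426888 + 66253/21 = -8898395/21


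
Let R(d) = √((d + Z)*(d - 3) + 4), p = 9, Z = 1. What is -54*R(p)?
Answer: -432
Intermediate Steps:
R(d) = √(4 + (1 + d)*(-3 + d)) (R(d) = √((d + 1)*(d - 3) + 4) = √((1 + d)*(-3 + d) + 4) = √(4 + (1 + d)*(-3 + d)))
-54*R(p) = -54*√(1 + 9² - 2*9) = -54*√(1 + 81 - 18) = -54*√64 = -54*8 = -432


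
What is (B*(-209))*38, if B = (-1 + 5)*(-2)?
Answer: 63536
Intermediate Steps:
B = -8 (B = 4*(-2) = -8)
(B*(-209))*38 = -8*(-209)*38 = 1672*38 = 63536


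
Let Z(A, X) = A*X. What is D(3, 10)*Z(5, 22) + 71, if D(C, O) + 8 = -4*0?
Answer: -809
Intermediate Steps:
D(C, O) = -8 (D(C, O) = -8 - 4*0 = -8 + 0 = -8)
D(3, 10)*Z(5, 22) + 71 = -40*22 + 71 = -8*110 + 71 = -880 + 71 = -809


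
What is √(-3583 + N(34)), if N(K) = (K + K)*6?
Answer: 5*I*√127 ≈ 56.347*I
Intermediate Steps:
N(K) = 12*K (N(K) = (2*K)*6 = 12*K)
√(-3583 + N(34)) = √(-3583 + 12*34) = √(-3583 + 408) = √(-3175) = 5*I*√127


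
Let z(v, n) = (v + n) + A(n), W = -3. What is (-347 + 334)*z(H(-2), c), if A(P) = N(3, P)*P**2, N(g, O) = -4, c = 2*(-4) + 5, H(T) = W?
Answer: 546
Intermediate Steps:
H(T) = -3
c = -3 (c = -8 + 5 = -3)
A(P) = -4*P**2
z(v, n) = n + v - 4*n**2 (z(v, n) = (v + n) - 4*n**2 = (n + v) - 4*n**2 = n + v - 4*n**2)
(-347 + 334)*z(H(-2), c) = (-347 + 334)*(-3 - 3 - 4*(-3)**2) = -13*(-3 - 3 - 4*9) = -13*(-3 - 3 - 36) = -13*(-42) = 546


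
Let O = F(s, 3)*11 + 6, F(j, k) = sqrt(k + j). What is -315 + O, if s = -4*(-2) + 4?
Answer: -309 + 11*sqrt(15) ≈ -266.40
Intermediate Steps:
s = 12 (s = 8 + 4 = 12)
F(j, k) = sqrt(j + k)
O = 6 + 11*sqrt(15) (O = sqrt(12 + 3)*11 + 6 = sqrt(15)*11 + 6 = 11*sqrt(15) + 6 = 6 + 11*sqrt(15) ≈ 48.603)
-315 + O = -315 + (6 + 11*sqrt(15)) = -309 + 11*sqrt(15)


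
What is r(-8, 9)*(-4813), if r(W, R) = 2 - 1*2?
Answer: 0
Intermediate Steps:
r(W, R) = 0 (r(W, R) = 2 - 2 = 0)
r(-8, 9)*(-4813) = 0*(-4813) = 0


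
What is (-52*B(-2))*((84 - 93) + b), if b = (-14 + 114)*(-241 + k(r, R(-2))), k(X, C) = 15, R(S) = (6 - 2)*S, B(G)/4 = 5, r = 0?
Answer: 23513360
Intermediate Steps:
B(G) = 20 (B(G) = 4*5 = 20)
R(S) = 4*S
b = -22600 (b = (-14 + 114)*(-241 + 15) = 100*(-226) = -22600)
(-52*B(-2))*((84 - 93) + b) = (-52*20)*((84 - 93) - 22600) = -1040*(-9 - 22600) = -1040*(-22609) = 23513360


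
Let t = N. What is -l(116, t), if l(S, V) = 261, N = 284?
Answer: -261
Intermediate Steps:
t = 284
-l(116, t) = -1*261 = -261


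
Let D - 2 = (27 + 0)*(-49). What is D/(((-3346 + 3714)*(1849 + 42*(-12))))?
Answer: -1321/494960 ≈ -0.0026689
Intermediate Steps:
D = -1321 (D = 2 + (27 + 0)*(-49) = 2 + 27*(-49) = 2 - 1323 = -1321)
D/(((-3346 + 3714)*(1849 + 42*(-12)))) = -1321*1/((-3346 + 3714)*(1849 + 42*(-12))) = -1321*1/(368*(1849 - 504)) = -1321/(368*1345) = -1321/494960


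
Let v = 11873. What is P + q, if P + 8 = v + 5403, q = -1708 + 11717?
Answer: 27277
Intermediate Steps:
q = 10009
P = 17268 (P = -8 + (11873 + 5403) = -8 + 17276 = 17268)
P + q = 17268 + 10009 = 27277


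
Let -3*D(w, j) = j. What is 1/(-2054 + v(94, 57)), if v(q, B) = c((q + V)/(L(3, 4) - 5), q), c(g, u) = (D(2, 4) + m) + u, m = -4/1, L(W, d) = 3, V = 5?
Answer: -3/5896 ≈ -0.00050882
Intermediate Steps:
D(w, j) = -j/3
m = -4 (m = -4*1 = -4)
c(g, u) = -16/3 + u (c(g, u) = (-1/3*4 - 4) + u = (-4/3 - 4) + u = -16/3 + u)
v(q, B) = -16/3 + q
1/(-2054 + v(94, 57)) = 1/(-2054 + (-16/3 + 94)) = 1/(-2054 + 266/3) = 1/(-5896/3) = -3/5896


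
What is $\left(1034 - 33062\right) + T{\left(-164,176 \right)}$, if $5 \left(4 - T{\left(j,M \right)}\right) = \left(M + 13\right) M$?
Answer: $- \frac{193384}{5} \approx -38677.0$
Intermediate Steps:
$T{\left(j,M \right)} = 4 - \frac{M \left(13 + M\right)}{5}$ ($T{\left(j,M \right)} = 4 - \frac{\left(M + 13\right) M}{5} = 4 - \frac{\left(13 + M\right) M}{5} = 4 - \frac{M \left(13 + M\right)}{5}$)
$\left(1034 - 33062\right) + T{\left(-164,176 \right)} = \left(1034 - 33062\right) - \left(\frac{2268}{5} + \frac{30976}{5}\right) = -32028 - \frac{33244}{5} = - \frac{193384}{5}$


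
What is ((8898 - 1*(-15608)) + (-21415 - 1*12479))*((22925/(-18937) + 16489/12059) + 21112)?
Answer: -45261418148875832/228361283 ≈ -1.9820e+8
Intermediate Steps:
((8898 - 1*(-15608)) + (-21415 - 1*12479))*((22925/(-18937) + 16489/12059) + 21112) = ((8898 + 15608) + (-21415 - 12479))*((22925*(-1/18937) + 16489*(1/12059)) + 21112) = (24506 - 33894)*((-22925/18937 + 16489/12059) + 21112) = -9388*(35799618/228361283 + 21112) = -9388*4821199206314/228361283 = -45261418148875832/228361283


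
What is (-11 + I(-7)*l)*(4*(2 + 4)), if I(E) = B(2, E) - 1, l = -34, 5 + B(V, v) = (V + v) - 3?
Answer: 11160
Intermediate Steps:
B(V, v) = -8 + V + v (B(V, v) = -5 + ((V + v) - 3) = -5 + (-3 + V + v) = -8 + V + v)
I(E) = -7 + E (I(E) = (-8 + 2 + E) - 1 = (-6 + E) - 1 = -7 + E)
(-11 + I(-7)*l)*(4*(2 + 4)) = (-11 + (-7 - 7)*(-34))*(4*(2 + 4)) = (-11 - 14*(-34))*(4*6) = (-11 + 476)*24 = 465*24 = 11160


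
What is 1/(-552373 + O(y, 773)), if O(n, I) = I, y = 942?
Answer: -1/551600 ≈ -1.8129e-6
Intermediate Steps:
1/(-552373 + O(y, 773)) = 1/(-552373 + 773) = 1/(-551600) = -1/551600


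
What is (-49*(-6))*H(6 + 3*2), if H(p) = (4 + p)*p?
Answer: 56448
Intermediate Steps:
H(p) = p*(4 + p)
(-49*(-6))*H(6 + 3*2) = (-49*(-6))*((6 + 3*2)*(4 + (6 + 3*2))) = 294*((6 + 6)*(4 + (6 + 6))) = 294*(12*(4 + 12)) = 294*(12*16) = 294*192 = 56448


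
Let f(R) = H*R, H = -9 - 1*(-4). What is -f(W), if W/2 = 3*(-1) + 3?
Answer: 0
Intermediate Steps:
H = -5 (H = -9 + 4 = -5)
W = 0 (W = 2*(3*(-1) + 3) = 2*(-3 + 3) = 2*0 = 0)
f(R) = -5*R
-f(W) = -(-5)*0 = -1*0 = 0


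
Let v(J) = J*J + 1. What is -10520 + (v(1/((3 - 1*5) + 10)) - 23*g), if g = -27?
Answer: -633471/64 ≈ -9898.0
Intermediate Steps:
v(J) = 1 + J**2 (v(J) = J**2 + 1 = 1 + J**2)
-10520 + (v(1/((3 - 1*5) + 10)) - 23*g) = -10520 + ((1 + (1/((3 - 1*5) + 10))**2) - 23*(-27)) = -10520 + ((1 + (1/((3 - 5) + 10))**2) + 621) = -10520 + ((1 + (1/(-2 + 10))**2) + 621) = -10520 + ((1 + (1/8)**2) + 621) = -10520 + ((1 + 1/64) + 621) = -10520 + (65/64 + 621) = -10520 + 39809/64 = -633471/64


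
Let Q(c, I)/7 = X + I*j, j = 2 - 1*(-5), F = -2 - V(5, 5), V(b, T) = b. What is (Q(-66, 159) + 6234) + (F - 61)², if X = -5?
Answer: 18614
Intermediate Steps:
F = -7 (F = -2 - 1*5 = -2 - 5 = -7)
j = 7 (j = 2 + 5 = 7)
Q(c, I) = -35 + 49*I (Q(c, I) = 7*(-5 + I*7) = 7*(-5 + 7*I) = -35 + 49*I)
(Q(-66, 159) + 6234) + (F - 61)² = ((-35 + 49*159) + 6234) + (-7 - 61)² = ((-35 + 7791) + 6234) + (-68)² = (7756 + 6234) + 4624 = 13990 + 4624 = 18614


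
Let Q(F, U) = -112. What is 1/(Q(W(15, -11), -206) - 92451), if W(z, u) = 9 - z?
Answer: -1/92563 ≈ -1.0803e-5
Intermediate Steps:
1/(Q(W(15, -11), -206) - 92451) = 1/(-112 - 92451) = 1/(-92563) = -1/92563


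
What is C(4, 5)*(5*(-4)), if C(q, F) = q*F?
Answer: -400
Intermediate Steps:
C(q, F) = F*q
C(4, 5)*(5*(-4)) = (5*4)*(5*(-4)) = 20*(-20) = -400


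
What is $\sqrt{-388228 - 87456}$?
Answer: $2 i \sqrt{118921} \approx 689.7 i$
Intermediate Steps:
$\sqrt{-388228 - 87456} = \sqrt{-475684} = 2 i \sqrt{118921}$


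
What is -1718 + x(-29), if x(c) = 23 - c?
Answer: -1666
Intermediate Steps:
-1718 + x(-29) = -1718 + (23 - 1*(-29)) = -1718 + (23 + 29) = -1718 + 52 = -1666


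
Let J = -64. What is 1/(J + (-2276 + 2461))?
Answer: 1/121 ≈ 0.0082645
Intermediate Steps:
1/(J + (-2276 + 2461)) = 1/(-64 + (-2276 + 2461)) = 1/(-64 + 185) = 1/121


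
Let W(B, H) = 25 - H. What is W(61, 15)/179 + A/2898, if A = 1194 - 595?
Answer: 136201/518742 ≈ 0.26256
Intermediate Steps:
A = 599
W(61, 15)/179 + A/2898 = (25 - 1*15)/179 + 599/2898 = (25 - 15)*(1/179) + 599*(1/2898) = 10*(1/179) + 599/2898 = 10/179 + 599/2898 = 136201/518742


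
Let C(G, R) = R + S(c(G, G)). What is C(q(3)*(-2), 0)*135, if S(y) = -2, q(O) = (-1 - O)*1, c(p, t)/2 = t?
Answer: -270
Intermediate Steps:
c(p, t) = 2*t
q(O) = -1 - O
C(G, R) = -2 + R (C(G, R) = R - 2 = -2 + R)
C(q(3)*(-2), 0)*135 = (-2 + 0)*135 = -2*135 = -270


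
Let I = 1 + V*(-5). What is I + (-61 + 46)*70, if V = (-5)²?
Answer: -1174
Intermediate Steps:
V = 25
I = -124 (I = 1 + 25*(-5) = 1 - 125 = -124)
I + (-61 + 46)*70 = -124 + (-61 + 46)*70 = -124 - 15*70 = -124 - 1050 = -1174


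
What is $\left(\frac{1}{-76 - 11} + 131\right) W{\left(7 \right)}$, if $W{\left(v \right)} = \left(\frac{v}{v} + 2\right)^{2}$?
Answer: $\frac{34188}{29} \approx 1178.9$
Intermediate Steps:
$W{\left(v \right)} = 9$ ($W{\left(v \right)} = \left(1 + 2\right)^{2} = 3^{2} = 9$)
$\left(\frac{1}{-76 - 11} + 131\right) W{\left(7 \right)} = \left(\frac{1}{-76 - 11} + 131\right) 9 = \left(\frac{1}{-87} + 131\right) 9 = \left(- \frac{1}{87} + 131\right) 9 = \frac{11396}{87} \cdot 9 = \frac{34188}{29}$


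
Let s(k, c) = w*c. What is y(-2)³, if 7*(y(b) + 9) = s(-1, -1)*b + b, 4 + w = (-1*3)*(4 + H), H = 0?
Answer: -912673/343 ≈ -2660.9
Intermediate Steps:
w = -16 (w = -4 + (-1*3)*(4 + 0) = -4 - 3*4 = -4 - 12 = -16)
s(k, c) = -16*c
y(b) = -9 + 17*b/7 (y(b) = -9 + ((-16*(-1))*b + b)/7 = -9 + (16*b + b)/7 = -9 + (17*b)/7 = -9 + 17*b/7)
y(-2)³ = (-9 + (17/7)*(-2))³ = (-9 - 34/7)³ = (-97/7)³ = -912673/343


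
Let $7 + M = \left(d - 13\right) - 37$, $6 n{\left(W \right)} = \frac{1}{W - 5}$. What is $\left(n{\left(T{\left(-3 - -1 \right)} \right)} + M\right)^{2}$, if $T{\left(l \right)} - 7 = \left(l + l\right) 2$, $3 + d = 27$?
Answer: $\frac{1413721}{1296} \approx 1090.8$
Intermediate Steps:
$d = 24$ ($d = -3 + 27 = 24$)
$T{\left(l \right)} = 7 + 4 l$ ($T{\left(l \right)} = 7 + \left(l + l\right) 2 = 7 + 2 l 2 = 7 + 4 l$)
$n{\left(W \right)} = \frac{1}{6 \left(-5 + W\right)}$ ($n{\left(W \right)} = \frac{1}{6 \left(W - 5\right)} = \frac{1}{6 \left(-5 + W\right)}$)
$M = -33$ ($M = -7 + \left(\left(24 - 13\right) - 37\right) = -7 + \left(11 - 37\right) = -7 - 26 = -33$)
$\left(n{\left(T{\left(-3 - -1 \right)} \right)} + M\right)^{2} = \left(\frac{1}{6 \left(-5 + \left(7 + 4 \left(-3 - -1\right)\right)\right)} - 33\right)^{2} = \left(\frac{1}{6 \left(-5 + \left(7 + 4 \left(-3 + 1\right)\right)\right)} - 33\right)^{2} = \left(\frac{1}{6 \left(-5 + \left(7 + 4 \left(-2\right)\right)\right)} - 33\right)^{2} = \left(\frac{1}{6 \left(-5 + \left(7 - 8\right)\right)} - 33\right)^{2} = \left(\frac{1}{6 \left(-5 - 1\right)} - 33\right)^{2} = \left(\frac{1}{6 \left(-6\right)} - 33\right)^{2} = \left(\frac{1}{6} \left(- \frac{1}{6}\right) - 33\right)^{2} = \left(- \frac{1}{36} - 33\right)^{2} = \left(- \frac{1189}{36}\right)^{2} = \frac{1413721}{1296}$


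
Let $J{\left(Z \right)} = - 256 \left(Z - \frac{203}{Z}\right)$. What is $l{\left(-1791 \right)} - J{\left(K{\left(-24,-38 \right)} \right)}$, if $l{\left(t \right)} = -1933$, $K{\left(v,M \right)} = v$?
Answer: $- \frac{17735}{3} \approx -5911.7$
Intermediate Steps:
$J{\left(Z \right)} = - 256 Z + \frac{51968}{Z}$
$l{\left(-1791 \right)} - J{\left(K{\left(-24,-38 \right)} \right)} = -1933 - \left(\left(-256\right) \left(-24\right) + \frac{51968}{-24}\right) = -1933 - \left(6144 + 51968 \left(- \frac{1}{24}\right)\right) = -1933 - \left(6144 - \frac{6496}{3}\right) = -1933 - \frac{11936}{3} = - \frac{17735}{3}$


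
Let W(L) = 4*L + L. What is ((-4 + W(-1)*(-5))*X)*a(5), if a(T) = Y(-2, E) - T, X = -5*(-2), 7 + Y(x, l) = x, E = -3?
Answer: -2940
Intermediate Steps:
Y(x, l) = -7 + x
W(L) = 5*L
X = 10
a(T) = -9 - T (a(T) = (-7 - 2) - T = -9 - T)
((-4 + W(-1)*(-5))*X)*a(5) = ((-4 + (5*(-1))*(-5))*10)*(-9 - 1*5) = ((-4 - 5*(-5))*10)*(-9 - 5) = ((-4 + 25)*10)*(-14) = (21*10)*(-14) = 210*(-14) = -2940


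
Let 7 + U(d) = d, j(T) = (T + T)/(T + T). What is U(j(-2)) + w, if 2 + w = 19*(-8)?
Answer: -160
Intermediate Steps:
w = -154 (w = -2 + 19*(-8) = -2 - 152 = -154)
j(T) = 1 (j(T) = (2*T)/((2*T)) = (2*T)*(1/(2*T)) = 1)
U(d) = -7 + d
U(j(-2)) + w = (-7 + 1) - 154 = -6 - 154 = -160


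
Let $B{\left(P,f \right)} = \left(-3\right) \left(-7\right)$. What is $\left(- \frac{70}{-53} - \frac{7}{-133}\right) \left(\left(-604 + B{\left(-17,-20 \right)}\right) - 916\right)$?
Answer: $- \frac{2073117}{1007} \approx -2058.7$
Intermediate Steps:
$B{\left(P,f \right)} = 21$
$\left(- \frac{70}{-53} - \frac{7}{-133}\right) \left(\left(-604 + B{\left(-17,-20 \right)}\right) - 916\right) = \left(- \frac{70}{-53} - \frac{7}{-133}\right) \left(\left(-604 + 21\right) - 916\right) = \left(\left(-70\right) \left(- \frac{1}{53}\right) - - \frac{1}{19}\right) \left(-583 - 916\right) = \left(\frac{70}{53} + \frac{1}{19}\right) \left(-1499\right) = \frac{1383}{1007} \left(-1499\right) = - \frac{2073117}{1007}$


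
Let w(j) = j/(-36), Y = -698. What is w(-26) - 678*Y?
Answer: 8518405/18 ≈ 4.7324e+5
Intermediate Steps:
w(j) = -j/36 (w(j) = j*(-1/36) = -j/36)
w(-26) - 678*Y = -1/36*(-26) - 678*(-698) = 13/18 + 473244 = 8518405/18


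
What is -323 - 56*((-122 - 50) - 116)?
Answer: 15805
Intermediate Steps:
-323 - 56*((-122 - 50) - 116) = -323 - 56*(-172 - 116) = -323 - 56*(-288) = -323 + 16128 = 15805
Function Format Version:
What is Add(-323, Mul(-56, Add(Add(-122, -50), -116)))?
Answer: 15805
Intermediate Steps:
Add(-323, Mul(-56, Add(Add(-122, -50), -116))) = Add(-323, Mul(-56, Add(-172, -116))) = Add(-323, Mul(-56, -288)) = Add(-323, 16128) = 15805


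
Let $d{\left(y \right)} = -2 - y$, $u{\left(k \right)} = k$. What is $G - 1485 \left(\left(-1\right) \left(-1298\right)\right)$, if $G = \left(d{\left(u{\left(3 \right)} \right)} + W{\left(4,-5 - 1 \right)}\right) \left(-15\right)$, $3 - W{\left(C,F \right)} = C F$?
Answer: $-1927860$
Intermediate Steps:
$W{\left(C,F \right)} = 3 - C F$
$G = -330$ ($G = \left(\left(-2 - 3\right) - \left(-3 + 4 \left(-5 - 1\right)\right)\right) \left(-15\right) = \left(-5 - \left(-3 + 4 \left(-6\right)\right)\right) \left(-15\right) = \left(-5 + \left(3 + 24\right)\right) \left(-15\right) = \left(-5 + 27\right) \left(-15\right) = 22 \left(-15\right) = -330$)
$G - 1485 \left(\left(-1\right) \left(-1298\right)\right) = -330 - 1485 \left(\left(-1\right) \left(-1298\right)\right) = -330 - 1927530 = -1927860$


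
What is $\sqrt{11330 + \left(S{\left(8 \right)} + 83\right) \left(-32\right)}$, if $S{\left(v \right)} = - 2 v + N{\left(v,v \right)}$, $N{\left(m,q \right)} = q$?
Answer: $\sqrt{8930} \approx 94.499$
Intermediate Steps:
$S{\left(v \right)} = - v$ ($S{\left(v \right)} = - 2 v + v = - v$)
$\sqrt{11330 + \left(S{\left(8 \right)} + 83\right) \left(-32\right)} = \sqrt{11330 + \left(\left(-1\right) 8 + 83\right) \left(-32\right)} = \sqrt{11330 + \left(-8 + 83\right) \left(-32\right)} = \sqrt{11330 + 75 \left(-32\right)} = \sqrt{11330 - 2400} = \sqrt{8930}$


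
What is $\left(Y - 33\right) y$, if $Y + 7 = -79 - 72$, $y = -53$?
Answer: $10123$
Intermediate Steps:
$Y = -158$ ($Y = -7 - 151 = -158$)
$\left(Y - 33\right) y = \left(-158 - 33\right) \left(-53\right) = \left(-191\right) \left(-53\right) = 10123$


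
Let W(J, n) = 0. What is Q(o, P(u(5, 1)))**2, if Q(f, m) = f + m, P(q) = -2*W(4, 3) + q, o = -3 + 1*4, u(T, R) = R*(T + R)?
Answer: 49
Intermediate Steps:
u(T, R) = R*(R + T)
o = 1 (o = -3 + 4 = 1)
P(q) = q (P(q) = -2*0 + q = 0 + q = q)
Q(o, P(u(5, 1)))**2 = (1 + 1*(1 + 5))**2 = (1 + 1*6)**2 = (1 + 6)**2 = 7**2 = 49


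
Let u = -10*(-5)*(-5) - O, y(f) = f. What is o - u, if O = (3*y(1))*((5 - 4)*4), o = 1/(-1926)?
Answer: 504611/1926 ≈ 262.00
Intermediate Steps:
o = -1/1926 ≈ -0.00051921
O = 12 (O = (3*1)*((5 - 4)*4) = 3*(1*4) = 3*4 = 12)
u = -262 (u = -10*(-5)*(-5) - 1*12 = 50*(-5) - 12 = -250 - 12 = -262)
o - u = -1/1926 - 1*(-262) = -1/1926 + 262 = 504611/1926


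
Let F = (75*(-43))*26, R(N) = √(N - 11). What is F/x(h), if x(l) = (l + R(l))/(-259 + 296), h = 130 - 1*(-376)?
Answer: -10977900/1787 + 715950*√55/19657 ≈ -5873.1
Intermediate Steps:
R(N) = √(-11 + N)
h = 506 (h = 130 + 376 = 506)
x(l) = l/37 + √(-11 + l)/37 (x(l) = (l + √(-11 + l))/(-259 + 296) = (l + √(-11 + l))/37 = (l + √(-11 + l))*(1/37) = l/37 + √(-11 + l)/37)
F = -83850 (F = -3225*26 = -83850)
F/x(h) = -83850/((1/37)*506 + √(-11 + 506)/37) = -83850/(506/37 + √495/37) = -83850/(506/37 + (3*√55)/37) = -83850/(506/37 + 3*√55/37)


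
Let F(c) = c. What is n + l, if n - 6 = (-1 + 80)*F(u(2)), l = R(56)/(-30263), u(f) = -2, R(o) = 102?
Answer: -4600078/30263 ≈ -152.00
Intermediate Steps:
l = -102/30263 (l = 102/(-30263) = 102*(-1/30263) = -102/30263 ≈ -0.0033705)
n = -152 (n = 6 + (-1 + 80)*(-2) = 6 + 79*(-2) = 6 - 158 = -152)
n + l = -152 - 102/30263 = -4600078/30263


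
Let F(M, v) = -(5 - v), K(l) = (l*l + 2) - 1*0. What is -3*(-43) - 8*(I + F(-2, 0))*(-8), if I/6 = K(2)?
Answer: 2113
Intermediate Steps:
K(l) = 2 + l² (K(l) = (l² + 2) + 0 = (2 + l²) + 0 = 2 + l²)
I = 36 (I = 6*(2 + 2²) = 6*(2 + 4) = 6*6 = 36)
F(M, v) = -5 + v
-3*(-43) - 8*(I + F(-2, 0))*(-8) = -3*(-43) - 8*(36 + (-5 + 0))*(-8) = 129 - 8*(36 - 5)*(-8) = 129 - 8*31*(-8) = 129 - 8*(-248) = 129 - 1*(-1984) = 129 + 1984 = 2113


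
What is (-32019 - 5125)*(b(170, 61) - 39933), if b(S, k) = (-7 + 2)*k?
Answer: 1494600272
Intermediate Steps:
b(S, k) = -5*k
(-32019 - 5125)*(b(170, 61) - 39933) = (-32019 - 5125)*(-5*61 - 39933) = -37144*(-305 - 39933) = -37144*(-40238) = 1494600272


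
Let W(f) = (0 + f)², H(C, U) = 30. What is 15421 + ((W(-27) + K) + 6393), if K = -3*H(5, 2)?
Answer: 22453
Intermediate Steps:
W(f) = f²
K = -90 (K = -3*30 = -90)
15421 + ((W(-27) + K) + 6393) = 15421 + (((-27)² - 90) + 6393) = 15421 + ((729 - 90) + 6393) = 15421 + (639 + 6393) = 15421 + 7032 = 22453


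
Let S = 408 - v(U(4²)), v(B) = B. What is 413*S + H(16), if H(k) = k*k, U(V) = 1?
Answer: 168347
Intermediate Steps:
H(k) = k²
S = 407 (S = 408 - 1*1 = 408 - 1 = 407)
413*S + H(16) = 413*407 + 16² = 168091 + 256 = 168347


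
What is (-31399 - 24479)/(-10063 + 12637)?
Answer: -9313/429 ≈ -21.709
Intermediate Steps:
(-31399 - 24479)/(-10063 + 12637) = -55878/2574 = -55878*1/2574 = -9313/429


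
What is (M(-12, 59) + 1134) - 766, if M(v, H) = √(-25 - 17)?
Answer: 368 + I*√42 ≈ 368.0 + 6.4807*I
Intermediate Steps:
M(v, H) = I*√42 (M(v, H) = √(-42) = I*√42)
(M(-12, 59) + 1134) - 766 = (I*√42 + 1134) - 766 = (1134 + I*√42) - 766 = 368 + I*√42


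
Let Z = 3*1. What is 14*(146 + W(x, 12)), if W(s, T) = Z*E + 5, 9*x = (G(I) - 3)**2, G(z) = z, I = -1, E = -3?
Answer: 1988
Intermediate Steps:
Z = 3
x = 16/9 (x = (-1 - 3)**2/9 = (1/9)*(-4)**2 = (1/9)*16 = 16/9 ≈ 1.7778)
W(s, T) = -4 (W(s, T) = 3*(-3) + 5 = -9 + 5 = -4)
14*(146 + W(x, 12)) = 14*(146 - 4) = 14*142 = 1988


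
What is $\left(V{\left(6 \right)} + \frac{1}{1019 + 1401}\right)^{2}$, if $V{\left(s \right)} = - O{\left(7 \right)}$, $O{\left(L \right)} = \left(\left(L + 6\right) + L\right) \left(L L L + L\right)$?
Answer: $\frac{286963566120001}{5856400} \approx 4.9 \cdot 10^{7}$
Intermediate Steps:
$O{\left(L \right)} = \left(6 + 2 L\right) \left(L + L^{3}\right)$ ($O{\left(L \right)} = \left(\left(6 + L\right) + L\right) \left(L^{2} L + L\right) = \left(6 + 2 L\right) \left(L^{3} + L\right) = \left(6 + 2 L\right) \left(L + L^{3}\right)$)
$V{\left(s \right)} = -7000$ ($V{\left(s \right)} = - 2 \cdot 7 \left(3 + 7 + 7^{3} + 3 \cdot 7^{2}\right) = - 2 \cdot 7 \left(3 + 7 + 343 + 3 \cdot 49\right) = - 2 \cdot 7 \left(3 + 7 + 343 + 147\right) = - 2 \cdot 7 \cdot 500 = \left(-1\right) 7000 = -7000$)
$\left(V{\left(6 \right)} + \frac{1}{1019 + 1401}\right)^{2} = \left(-7000 + \frac{1}{1019 + 1401}\right)^{2} = \left(-7000 + \frac{1}{2420}\right)^{2} = \left(- \frac{16939999}{2420}\right)^{2} = \frac{286963566120001}{5856400}$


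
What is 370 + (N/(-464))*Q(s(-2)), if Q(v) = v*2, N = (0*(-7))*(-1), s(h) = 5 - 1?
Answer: 370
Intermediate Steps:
s(h) = 4
N = 0 (N = 0*(-1) = 0)
Q(v) = 2*v
370 + (N/(-464))*Q(s(-2)) = 370 + (0/(-464))*(2*4) = 370 + (0*(-1/464))*8 = 370 + 0*8 = 370 + 0 = 370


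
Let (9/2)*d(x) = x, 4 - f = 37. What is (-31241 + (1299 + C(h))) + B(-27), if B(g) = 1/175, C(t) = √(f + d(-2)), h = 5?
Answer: -5239849/175 + I*√301/3 ≈ -29942.0 + 5.7831*I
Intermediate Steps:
f = -33 (f = 4 - 1*37 = 4 - 37 = -33)
d(x) = 2*x/9
C(t) = I*√301/3 (C(t) = √(-33 + (2/9)*(-2)) = √(-33 - 4/9) = √(-301/9) = I*√301/3)
B(g) = 1/175
(-31241 + (1299 + C(h))) + B(-27) = (-31241 + (1299 + I*√301/3)) + 1/175 = (-29942 + I*√301/3) + 1/175 = -5239849/175 + I*√301/3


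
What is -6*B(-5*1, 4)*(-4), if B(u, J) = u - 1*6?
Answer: -264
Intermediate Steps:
B(u, J) = -6 + u (B(u, J) = u - 6 = -6 + u)
-6*B(-5*1, 4)*(-4) = -6*(-6 - 5*1)*(-4) = -6*(-6 - 5)*(-4) = -6*(-11)*(-4) = 66*(-4) = -264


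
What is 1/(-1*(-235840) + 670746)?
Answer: 1/906586 ≈ 1.1030e-6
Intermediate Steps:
1/(-1*(-235840) + 670746) = 1/(235840 + 670746) = 1/906586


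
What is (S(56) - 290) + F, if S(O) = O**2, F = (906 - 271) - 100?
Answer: 3381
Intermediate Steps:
F = 535 (F = 635 - 100 = 535)
(S(56) - 290) + F = (56**2 - 290) + 535 = (3136 - 290) + 535 = 2846 + 535 = 3381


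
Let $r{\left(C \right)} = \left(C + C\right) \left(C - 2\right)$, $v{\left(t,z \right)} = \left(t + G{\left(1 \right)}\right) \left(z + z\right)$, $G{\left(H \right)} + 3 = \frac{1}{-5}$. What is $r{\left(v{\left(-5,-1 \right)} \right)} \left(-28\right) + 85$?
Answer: $- \frac{328499}{25} \approx -13140.0$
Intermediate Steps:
$G{\left(H \right)} = - \frac{16}{5}$ ($G{\left(H \right)} = -3 + \frac{1}{-5} = -3 - \frac{1}{5} = - \frac{16}{5}$)
$v{\left(t,z \right)} = 2 z \left(- \frac{16}{5} + t\right)$ ($v{\left(t,z \right)} = \left(t - \frac{16}{5}\right) \left(z + z\right) = \left(- \frac{16}{5} + t\right) 2 z = 2 z \left(- \frac{16}{5} + t\right)$)
$r{\left(C \right)} = 2 C \left(-2 + C\right)$
$r{\left(v{\left(-5,-1 \right)} \right)} \left(-28\right) + 85 = 2 \cdot \frac{2}{5} \left(-1\right) \left(-16 + 5 \left(-5\right)\right) \left(-2 + \frac{2}{5} \left(-1\right) \left(-16 + 5 \left(-5\right)\right)\right) \left(-28\right) + 85 = 2 \cdot \frac{2}{5} \left(-1\right) \left(-16 - 25\right) \left(-2 + \frac{2}{5} \left(-1\right) \left(-16 - 25\right)\right) \left(-28\right) + 85 = 2 \cdot \frac{2}{5} \left(-1\right) \left(-41\right) \left(-2 + \frac{2}{5} \left(-1\right) \left(-41\right)\right) \left(-28\right) + 85 = 2 \cdot \frac{82}{5} \left(-2 + \frac{82}{5}\right) \left(-28\right) + 85 = 2 \cdot \frac{82}{5} \cdot \frac{72}{5} \left(-28\right) + 85 = \frac{11808}{25} \left(-28\right) + 85 = - \frac{330624}{25} + 85 = - \frac{328499}{25}$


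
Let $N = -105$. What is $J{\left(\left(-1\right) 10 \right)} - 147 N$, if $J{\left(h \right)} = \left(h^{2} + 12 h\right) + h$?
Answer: $15405$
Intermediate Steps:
$J{\left(h \right)} = h^{2} + 13 h$
$J{\left(\left(-1\right) 10 \right)} - 147 N = \left(-1\right) 10 \left(13 - 10\right) - -15435 = - 10 \left(13 - 10\right) + 15435 = \left(-10\right) 3 + 15435 = -30 + 15435 = 15405$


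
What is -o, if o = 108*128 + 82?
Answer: -13906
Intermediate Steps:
o = 13906 (o = 13824 + 82 = 13906)
-o = -1*13906 = -13906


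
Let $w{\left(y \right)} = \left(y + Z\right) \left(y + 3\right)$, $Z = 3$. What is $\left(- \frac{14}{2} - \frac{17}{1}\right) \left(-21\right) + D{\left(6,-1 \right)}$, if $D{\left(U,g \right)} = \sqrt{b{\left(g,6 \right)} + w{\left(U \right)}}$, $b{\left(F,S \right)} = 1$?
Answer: $504 + \sqrt{82} \approx 513.06$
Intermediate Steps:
$w{\left(y \right)} = \left(3 + y\right)^{2}$ ($w{\left(y \right)} = \left(y + 3\right) \left(y + 3\right) = \left(3 + y\right) \left(3 + y\right) = \left(3 + y\right)^{2}$)
$D{\left(U,g \right)} = \sqrt{10 + U^{2} + 6 U}$ ($D{\left(U,g \right)} = \sqrt{1 + \left(9 + U^{2} + 6 U\right)} = \sqrt{10 + U^{2} + 6 U}$)
$\left(- \frac{14}{2} - \frac{17}{1}\right) \left(-21\right) + D{\left(6,-1 \right)} = \left(- \frac{14}{2} - \frac{17}{1}\right) \left(-21\right) + \sqrt{10 + 6^{2} + 6 \cdot 6} = \left(\left(-14\right) \frac{1}{2} - 17\right) \left(-21\right) + \sqrt{10 + 36 + 36} = \left(-7 - 17\right) \left(-21\right) + \sqrt{82} = \left(-24\right) \left(-21\right) + \sqrt{82} = 504 + \sqrt{82}$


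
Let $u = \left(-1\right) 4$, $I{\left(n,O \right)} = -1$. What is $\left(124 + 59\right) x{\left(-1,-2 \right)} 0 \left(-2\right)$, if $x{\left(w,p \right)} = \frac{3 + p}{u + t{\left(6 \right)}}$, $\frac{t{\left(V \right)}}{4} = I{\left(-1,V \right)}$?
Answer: $0$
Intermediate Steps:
$t{\left(V \right)} = -4$ ($t{\left(V \right)} = 4 \left(-1\right) = -4$)
$u = -4$
$x{\left(w,p \right)} = - \frac{3}{8} - \frac{p}{8}$ ($x{\left(w,p \right)} = \frac{3 + p}{-4 - 4} = \frac{3 + p}{-8} = \left(3 + p\right) \left(- \frac{1}{8}\right) = - \frac{3}{8} - \frac{p}{8}$)
$\left(124 + 59\right) x{\left(-1,-2 \right)} 0 \left(-2\right) = \left(124 + 59\right) \left(- \frac{3}{8} - - \frac{1}{4}\right) 0 \left(-2\right) = 183 \left(- \frac{3}{8} + \frac{1}{4}\right) 0 \left(-2\right) = 183 \left(- \frac{1}{8}\right) 0 \left(-2\right) = 183 \cdot 0 \left(-2\right) = 183 \cdot 0 = 0$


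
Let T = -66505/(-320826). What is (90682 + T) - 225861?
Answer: -43368871349/320826 ≈ -1.3518e+5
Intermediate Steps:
T = 66505/320826 (T = -66505*(-1/320826) = 66505/320826 ≈ 0.20729)
(90682 + T) - 225861 = (90682 + 66505/320826) - 225861 = 29093209837/320826 - 225861 = -43368871349/320826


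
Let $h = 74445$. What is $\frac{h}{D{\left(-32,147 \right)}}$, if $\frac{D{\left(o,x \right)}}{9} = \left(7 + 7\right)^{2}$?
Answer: $\frac{3545}{84} \approx 42.202$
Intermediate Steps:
$D{\left(o,x \right)} = 1764$ ($D{\left(o,x \right)} = 9 \left(7 + 7\right)^{2} = 9 \cdot 14^{2} = 9 \cdot 196 = 1764$)
$\frac{h}{D{\left(-32,147 \right)}} = \frac{74445}{1764} = 74445 \cdot \frac{1}{1764} = \frac{3545}{84}$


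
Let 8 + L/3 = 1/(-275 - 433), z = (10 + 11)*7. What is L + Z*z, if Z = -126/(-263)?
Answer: 2881297/62068 ≈ 46.422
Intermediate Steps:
z = 147 (z = 21*7 = 147)
Z = 126/263 (Z = -126*(-1/263) = 126/263 ≈ 0.47909)
L = -5665/236 (L = -24 + 3/(-275 - 433) = -24 + 3/(-708) = -24 + 3*(-1/708) = -24 - 1/236 = -5665/236 ≈ -24.004)
L + Z*z = -5665/236 + (126/263)*147 = -5665/236 + 18522/263 = 2881297/62068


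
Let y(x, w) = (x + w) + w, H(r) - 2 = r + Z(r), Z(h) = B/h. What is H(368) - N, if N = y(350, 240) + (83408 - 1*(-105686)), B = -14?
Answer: -34877943/184 ≈ -1.8955e+5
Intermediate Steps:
Z(h) = -14/h
H(r) = 2 + r - 14/r (H(r) = 2 + (r - 14/r) = 2 + r - 14/r)
y(x, w) = x + 2*w (y(x, w) = (w + x) + w = x + 2*w)
N = 189924 (N = (350 + 2*240) + (83408 - 1*(-105686)) = (350 + 480) + (83408 + 105686) = 830 + 189094 = 189924)
H(368) - N = (2 + 368 - 14/368) - 1*189924 = (2 + 368 - 14*1/368) - 189924 = (2 + 368 - 7/184) - 189924 = 68073/184 - 189924 = -34877943/184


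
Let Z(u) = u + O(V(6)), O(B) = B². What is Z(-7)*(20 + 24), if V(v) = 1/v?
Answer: -2761/9 ≈ -306.78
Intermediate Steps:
V(v) = 1/v
Z(u) = 1/36 + u (Z(u) = u + (1/6)² = u + (⅙)² = u + 1/36 = 1/36 + u)
Z(-7)*(20 + 24) = (1/36 - 7)*(20 + 24) = -251/36*44 = -2761/9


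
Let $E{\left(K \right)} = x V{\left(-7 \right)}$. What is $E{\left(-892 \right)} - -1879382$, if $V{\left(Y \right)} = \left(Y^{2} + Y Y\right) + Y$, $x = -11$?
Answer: $1878381$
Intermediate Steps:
$V{\left(Y \right)} = Y + 2 Y^{2}$ ($V{\left(Y \right)} = \left(Y^{2} + Y^{2}\right) + Y = 2 Y^{2} + Y = Y + 2 Y^{2}$)
$E{\left(K \right)} = -1001$ ($E{\left(K \right)} = - 11 \left(- 7 \left(1 + 2 \left(-7\right)\right)\right) = - 11 \left(- 7 \left(1 - 14\right)\right) = - 11 \left(\left(-7\right) \left(-13\right)\right) = \left(-11\right) 91 = -1001$)
$E{\left(-892 \right)} - -1879382 = -1001 - -1879382 = -1001 + \left(-129205 + 2008587\right) = -1001 + 1879382 = 1878381$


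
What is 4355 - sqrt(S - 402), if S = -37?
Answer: 4355 - I*sqrt(439) ≈ 4355.0 - 20.952*I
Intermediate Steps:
4355 - sqrt(S - 402) = 4355 - sqrt(-37 - 402) = 4355 - sqrt(-439) = 4355 - I*sqrt(439)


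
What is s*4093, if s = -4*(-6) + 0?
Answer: 98232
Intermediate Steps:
s = 24 (s = 24 + 0 = 24)
s*4093 = 24*4093 = 98232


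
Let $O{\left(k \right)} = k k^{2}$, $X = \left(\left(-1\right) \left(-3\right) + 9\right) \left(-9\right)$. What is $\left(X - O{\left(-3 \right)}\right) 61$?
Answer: $-4941$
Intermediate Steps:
$X = -108$ ($X = \left(3 + 9\right) \left(-9\right) = 12 \left(-9\right) = -108$)
$O{\left(k \right)} = k^{3}$
$\left(X - O{\left(-3 \right)}\right) 61 = \left(-108 - \left(-3\right)^{3}\right) 61 = \left(-108 - -27\right) 61 = \left(-108 + 27\right) 61 = \left(-81\right) 61 = -4941$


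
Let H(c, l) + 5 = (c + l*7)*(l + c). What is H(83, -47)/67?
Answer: -8861/67 ≈ -132.25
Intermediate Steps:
H(c, l) = -5 + (c + l)*(c + 7*l) (H(c, l) = -5 + (c + l*7)*(l + c) = -5 + (c + 7*l)*(c + l) = -5 + (c + l)*(c + 7*l))
H(83, -47)/67 = (-5 + 83² + 7*(-47)² + 8*83*(-47))/67 = (-5 + 6889 + 7*2209 - 31208)/67 = (-5 + 6889 + 15463 - 31208)/67 = (1/67)*(-8861) = -8861/67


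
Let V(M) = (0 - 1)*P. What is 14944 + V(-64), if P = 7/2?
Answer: 29881/2 ≈ 14941.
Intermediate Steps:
P = 7/2 (P = 7*(½) = 7/2 ≈ 3.5000)
V(M) = -7/2 (V(M) = (0 - 1)*(7/2) = -1*7/2 = -7/2)
14944 + V(-64) = 14944 - 7/2 = 29881/2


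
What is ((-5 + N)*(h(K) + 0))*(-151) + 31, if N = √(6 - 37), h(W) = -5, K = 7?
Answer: -3744 + 755*I*√31 ≈ -3744.0 + 4203.7*I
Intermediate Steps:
N = I*√31 (N = √(-31) = I*√31 ≈ 5.5678*I)
((-5 + N)*(h(K) + 0))*(-151) + 31 = ((-5 + I*√31)*(-5 + 0))*(-151) + 31 = ((-5 + I*√31)*(-5))*(-151) + 31 = (25 - 5*I*√31)*(-151) + 31 = (-3775 + 755*I*√31) + 31 = -3744 + 755*I*√31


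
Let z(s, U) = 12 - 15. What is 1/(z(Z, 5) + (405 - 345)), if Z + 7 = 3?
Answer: 1/57 ≈ 0.017544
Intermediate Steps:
Z = -4 (Z = -7 + 3 = -4)
z(s, U) = -3
1/(z(Z, 5) + (405 - 345)) = 1/(-3 + (405 - 345)) = 1/(-3 + 60) = 1/57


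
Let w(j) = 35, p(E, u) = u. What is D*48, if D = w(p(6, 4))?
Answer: 1680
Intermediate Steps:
D = 35
D*48 = 35*48 = 1680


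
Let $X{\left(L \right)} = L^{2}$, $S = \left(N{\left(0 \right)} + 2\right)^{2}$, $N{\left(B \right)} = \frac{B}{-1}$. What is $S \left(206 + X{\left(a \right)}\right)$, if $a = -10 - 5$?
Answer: $1724$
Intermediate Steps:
$N{\left(B \right)} = - B$ ($N{\left(B \right)} = B \left(-1\right) = - B$)
$a = -15$
$S = 4$ ($S = \left(\left(-1\right) 0 + 2\right)^{2} = \left(0 + 2\right)^{2} = 2^{2} = 4$)
$S \left(206 + X{\left(a \right)}\right) = 4 \left(206 + \left(-15\right)^{2}\right) = 4 \left(206 + 225\right) = 4 \cdot 431 = 1724$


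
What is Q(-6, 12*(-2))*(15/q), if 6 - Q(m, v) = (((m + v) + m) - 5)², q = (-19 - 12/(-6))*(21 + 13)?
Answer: 25125/578 ≈ 43.469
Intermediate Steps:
q = -578 (q = (-19 - 12*(-⅙))*34 = (-19 + 2)*34 = -17*34 = -578)
Q(m, v) = 6 - (-5 + v + 2*m)² (Q(m, v) = 6 - (((m + v) + m) - 5)² = 6 - ((v + 2*m) - 5)² = 6 - (-5 + v + 2*m)²)
Q(-6, 12*(-2))*(15/q) = (6 - (-5 + 12*(-2) + 2*(-6))²)*(15/(-578)) = (6 - (-5 - 24 - 12)²)*(15*(-1/578)) = (6 - 1*(-41)²)*(-15/578) = (6 - 1*1681)*(-15/578) = (6 - 1681)*(-15/578) = -1675*(-15/578) = 25125/578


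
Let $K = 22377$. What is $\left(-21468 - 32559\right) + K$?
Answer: $-31650$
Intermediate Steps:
$\left(-21468 - 32559\right) + K = \left(-21468 - 32559\right) + 22377 = -54027 + 22377 = -31650$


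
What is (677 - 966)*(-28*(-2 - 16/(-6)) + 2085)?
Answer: -1791511/3 ≈ -5.9717e+5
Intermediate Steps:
(677 - 966)*(-28*(-2 - 16/(-6)) + 2085) = -289*(-28*(-2 - 16*(-⅙)) + 2085) = -289*(-28*(-2 + 8/3) + 2085) = -289*(-28*⅔ + 2085) = -289*(-56/3 + 2085) = -289*6199/3 = -1791511/3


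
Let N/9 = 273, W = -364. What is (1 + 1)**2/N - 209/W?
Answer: 5659/9828 ≈ 0.57580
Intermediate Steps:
N = 2457 (N = 9*273 = 2457)
(1 + 1)**2/N - 209/W = (1 + 1)**2/2457 - 209/(-364) = 2**2*(1/2457) - 209*(-1/364) = 4*(1/2457) + 209/364 = 4/2457 + 209/364 = 5659/9828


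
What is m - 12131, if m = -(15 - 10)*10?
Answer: -12181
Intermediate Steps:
m = -50 (m = -1*5*10 = -5*10 = -50)
m - 12131 = -50 - 12131 = -12181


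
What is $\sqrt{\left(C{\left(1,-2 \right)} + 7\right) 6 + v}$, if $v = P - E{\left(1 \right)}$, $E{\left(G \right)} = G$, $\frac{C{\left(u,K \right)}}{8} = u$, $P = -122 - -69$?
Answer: $6$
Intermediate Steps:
$P = -53$ ($P = -122 + 69 = -53$)
$C{\left(u,K \right)} = 8 u$
$v = -54$ ($v = -53 - 1 = -54$)
$\sqrt{\left(C{\left(1,-2 \right)} + 7\right) 6 + v} = \sqrt{\left(8 \cdot 1 + 7\right) 6 - 54} = \sqrt{\left(8 + 7\right) 6 - 54} = \sqrt{15 \cdot 6 - 54} = \sqrt{90 - 54} = \sqrt{36} = 6$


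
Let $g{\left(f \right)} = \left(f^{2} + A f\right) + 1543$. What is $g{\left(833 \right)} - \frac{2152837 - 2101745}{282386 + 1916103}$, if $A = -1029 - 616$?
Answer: $- \frac{1483656948209}{2198489} \approx -6.7485 \cdot 10^{5}$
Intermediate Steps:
$A = -1645$
$g{\left(f \right)} = 1543 + f^{2} - 1645 f$ ($g{\left(f \right)} = \left(f^{2} - 1645 f\right) + 1543 = 1543 + f^{2} - 1645 f$)
$g{\left(833 \right)} - \frac{2152837 - 2101745}{282386 + 1916103} = \left(1543 + 833^{2} - 1370285\right) - \frac{2152837 - 2101745}{282386 + 1916103} = \left(1543 + 693889 - 1370285\right) - \frac{51092}{2198489} = -674853 - 51092 \cdot \frac{1}{2198489} = -674853 - \frac{51092}{2198489} = - \frac{1483656948209}{2198489}$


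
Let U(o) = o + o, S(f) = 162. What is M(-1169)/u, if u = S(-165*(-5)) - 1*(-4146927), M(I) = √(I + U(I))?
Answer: I*√3507/4147089 ≈ 1.428e-5*I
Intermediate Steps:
U(o) = 2*o
M(I) = √3*√I (M(I) = √(I + 2*I) = √(3*I) = √3*√I)
u = 4147089 (u = 162 - 1*(-4146927) = 162 + 4146927 = 4147089)
M(-1169)/u = (√3*√(-1169))/4147089 = (√3*(I*√1169))*(1/4147089) = (I*√3507)*(1/4147089) = I*√3507/4147089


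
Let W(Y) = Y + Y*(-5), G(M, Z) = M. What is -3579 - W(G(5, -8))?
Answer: -3559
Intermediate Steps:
W(Y) = -4*Y (W(Y) = Y - 5*Y = -4*Y)
-3579 - W(G(5, -8)) = -3579 - (-4)*5 = -3579 - 1*(-20) = -3579 + 20 = -3559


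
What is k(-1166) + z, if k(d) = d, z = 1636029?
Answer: 1634863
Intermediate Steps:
k(-1166) + z = -1166 + 1636029 = 1634863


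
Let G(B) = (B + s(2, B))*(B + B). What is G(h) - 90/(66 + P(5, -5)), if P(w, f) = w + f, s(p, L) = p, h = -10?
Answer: 1745/11 ≈ 158.64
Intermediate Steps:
G(B) = 2*B*(2 + B) (G(B) = (B + 2)*(B + B) = (2 + B)*(2*B) = 2*B*(2 + B))
P(w, f) = f + w
G(h) - 90/(66 + P(5, -5)) = 2*(-10)*(2 - 10) - 90/(66 + (-5 + 5)) = 2*(-10)*(-8) - 90/(66 + 0) = 160 - 90/66 = 160 + (1/66)*(-90) = 160 - 15/11 = 1745/11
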